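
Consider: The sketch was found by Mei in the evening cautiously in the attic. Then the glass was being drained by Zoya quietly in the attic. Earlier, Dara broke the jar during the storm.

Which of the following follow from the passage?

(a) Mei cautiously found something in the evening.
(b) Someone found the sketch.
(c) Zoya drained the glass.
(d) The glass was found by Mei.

(a) Entailed — this follows by dropping conjuncts from the finding event's description.
(b) Entailed — the original entails any weakening of itself; this just drops 'in the evening', 'in the attic', 'cautiously' and generalizes the agent.
(c) Not entailed — 'was draining' is progressive on an accomplishment; it does not entail the completed 'drained'.
(d) Not entailed — Mei found the sketch, not the glass; the glass belongs to the draining event.

(a), (b)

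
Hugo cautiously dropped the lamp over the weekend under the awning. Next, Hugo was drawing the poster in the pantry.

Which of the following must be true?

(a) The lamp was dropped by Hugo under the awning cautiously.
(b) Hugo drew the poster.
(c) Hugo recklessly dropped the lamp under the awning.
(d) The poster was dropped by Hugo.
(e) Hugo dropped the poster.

(a)

(a) Entailed — dropping 'over the weekend' leaves a sub-description the original still satisfies.
(b) Not entailed — 'was drawing' is progressive on an accomplishment; it does not entail the completed 'drew'.
(c) Not entailed — 'recklessly' adds a manner not in (and inconsistent with) the original.
(d) Not entailed — Hugo dropped the lamp, not the poster; the poster belongs to the drawing event.
(e) Not entailed — Hugo dropped the lamp, not the poster; the poster belongs to the drawing event.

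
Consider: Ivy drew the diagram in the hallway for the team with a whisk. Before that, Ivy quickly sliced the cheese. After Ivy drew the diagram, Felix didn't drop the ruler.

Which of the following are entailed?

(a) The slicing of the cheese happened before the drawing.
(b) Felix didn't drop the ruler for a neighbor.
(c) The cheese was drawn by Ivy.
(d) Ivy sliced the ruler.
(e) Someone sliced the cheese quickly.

(a), (b), (e)

(a) Entailed — the narrative places the slicing before the drawing.
(b) Entailed — under negation, adding a further restriction is entailed: if no such dropping event occurred, none occurred for a neighbor either.
(c) Not entailed — Ivy drew the diagram, not the cheese; the cheese belongs to the slicing event.
(d) Not entailed — Ivy sliced the cheese, not the ruler; the ruler belongs to the dropping event.
(e) Entailed — generalizing the agent leaves a sub-description the original still satisfies.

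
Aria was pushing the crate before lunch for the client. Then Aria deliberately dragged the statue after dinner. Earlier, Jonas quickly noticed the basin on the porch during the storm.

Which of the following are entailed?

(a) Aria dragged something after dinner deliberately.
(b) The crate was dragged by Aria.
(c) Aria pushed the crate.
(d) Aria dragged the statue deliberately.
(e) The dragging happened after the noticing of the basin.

(a), (c), (d), (e)

(a) Entailed — generalizing the patient leaves a sub-description the original still satisfies.
(b) Not entailed — Aria dragged the statue, not the crate; the crate belongs to the pushing event.
(c) Entailed — 'push' is an activity; 'was pushing' entails that some pushing happened, so 'pushed' holds.
(d) Entailed — this follows by dropping conjuncts from the dragging event's description.
(e) Entailed — the narrative places the noticing before the dragging.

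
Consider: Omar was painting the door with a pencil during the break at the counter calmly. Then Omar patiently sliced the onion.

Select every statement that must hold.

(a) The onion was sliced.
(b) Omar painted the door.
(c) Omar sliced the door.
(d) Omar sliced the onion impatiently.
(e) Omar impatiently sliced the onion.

(a)

(a) Entailed — this follows by dropping conjuncts from the slicing event's description.
(b) Not entailed — 'was painting' is progressive on an accomplishment; it does not entail the completed 'painted'.
(c) Not entailed — Omar sliced the onion, not the door; the door belongs to the painting event.
(d) Not entailed — 'impatiently' adds a manner not in (and inconsistent with) the original.
(e) Not entailed — 'impatiently' adds a manner not in (and inconsistent with) the original.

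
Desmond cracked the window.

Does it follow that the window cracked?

yes

'Desmond cracked the window' is the causative; it entails the inchoative 'the window cracked'.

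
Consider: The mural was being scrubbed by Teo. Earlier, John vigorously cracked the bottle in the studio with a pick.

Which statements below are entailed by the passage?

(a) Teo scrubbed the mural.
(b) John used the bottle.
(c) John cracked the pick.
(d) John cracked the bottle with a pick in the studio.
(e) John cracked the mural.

(a), (d)

(a) Entailed — 'scrub' is an activity; 'was scrubbing' entails that some scrubbing happened, so 'scrubbed' holds.
(b) Not entailed — the bottle is the patient, not an instrument — John used a pick.
(c) Not entailed — the pick is the instrument, not what was cracked.
(d) Entailed — the original entails any weakening of itself; this just drops 'vigorously'.
(e) Not entailed — John cracked the bottle, not the mural; the mural belongs to the scrubbing event.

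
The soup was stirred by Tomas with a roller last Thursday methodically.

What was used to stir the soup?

a roller

'with a roller' marks the instrument of the stirring event.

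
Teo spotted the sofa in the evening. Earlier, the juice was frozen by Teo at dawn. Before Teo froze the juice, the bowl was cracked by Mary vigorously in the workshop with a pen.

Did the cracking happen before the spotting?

yes

The narrative orders the cracking before the spotting.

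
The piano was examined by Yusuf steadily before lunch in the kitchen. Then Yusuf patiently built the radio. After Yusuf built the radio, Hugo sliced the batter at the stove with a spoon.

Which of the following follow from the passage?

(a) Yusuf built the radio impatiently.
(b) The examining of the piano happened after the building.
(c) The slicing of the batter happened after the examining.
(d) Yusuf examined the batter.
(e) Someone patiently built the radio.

(a) Not entailed — 'impatiently' adds a manner not in (and inconsistent with) the original.
(b) Not entailed — the narrative places the examining before the building, not after.
(c) Entailed — the narrative places the examining before the slicing.
(d) Not entailed — Yusuf examined the piano, not the batter; the batter belongs to the slicing event.
(e) Entailed — this follows by dropping conjuncts from the building event's description.

(c), (e)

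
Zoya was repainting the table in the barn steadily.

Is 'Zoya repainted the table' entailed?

no

'was repainting' is progressive; for an accomplishment like 'repaint the table', it doesn't entail completion.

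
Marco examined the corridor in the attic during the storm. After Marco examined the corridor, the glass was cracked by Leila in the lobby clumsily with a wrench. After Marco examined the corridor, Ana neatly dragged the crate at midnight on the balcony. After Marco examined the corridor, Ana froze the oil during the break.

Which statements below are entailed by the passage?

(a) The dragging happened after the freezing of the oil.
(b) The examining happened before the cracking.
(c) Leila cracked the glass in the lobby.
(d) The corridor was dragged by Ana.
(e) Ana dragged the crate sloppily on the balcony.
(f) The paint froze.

(b), (c)

(a) Not entailed — the narrative doesn't order the freezing relative to the dragging.
(b) Entailed — the narrative places the examining before the cracking.
(c) Entailed — every conjunct here is already in the original cracking event.
(d) Not entailed — Ana dragged the crate, not the corridor; the corridor belongs to the examining event.
(e) Not entailed — 'sloppily' adds a manner not in (and inconsistent with) the original.
(f) Not entailed — the oil is what froze, not the paint.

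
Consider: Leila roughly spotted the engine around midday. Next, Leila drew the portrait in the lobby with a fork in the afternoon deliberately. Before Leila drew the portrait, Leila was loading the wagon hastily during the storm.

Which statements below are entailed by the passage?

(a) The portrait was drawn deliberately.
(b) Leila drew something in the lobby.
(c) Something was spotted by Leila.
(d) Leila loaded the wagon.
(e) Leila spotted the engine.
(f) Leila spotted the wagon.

(a), (b), (c), (e)

(a) Entailed — this follows by dropping conjuncts from the drawing event's description.
(b) Entailed — the original entails any weakening of itself; this just drops 'deliberately', 'in the afternoon', 'with a fork' and generalizes the patient.
(c) Entailed — the original entails any weakening of itself; this just drops 'around midday', 'roughly' and generalizes the patient.
(d) Not entailed — 'was loading' is progressive on an accomplishment; it does not entail the completed 'loaded'.
(e) Entailed — every conjunct here is already in the original spotting event.
(f) Not entailed — Leila spotted the engine, not the wagon; the wagon belongs to the loading event.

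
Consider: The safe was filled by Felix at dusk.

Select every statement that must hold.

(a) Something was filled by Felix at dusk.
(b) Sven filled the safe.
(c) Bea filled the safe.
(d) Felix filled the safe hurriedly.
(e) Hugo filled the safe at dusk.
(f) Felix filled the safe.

(a), (f)

(a) Entailed — this follows by dropping conjuncts from the filling event's description.
(b) Not entailed — the passage has Felix filling the safe, not Sven.
(c) Not entailed — the passage has Felix filling the safe, not Bea.
(d) Not entailed — 'hurriedly' adds information not in the original event.
(e) Not entailed — the passage has Felix filling the safe, not Hugo.
(f) Entailed — dropping 'at dusk' leaves a sub-description the original still satisfies.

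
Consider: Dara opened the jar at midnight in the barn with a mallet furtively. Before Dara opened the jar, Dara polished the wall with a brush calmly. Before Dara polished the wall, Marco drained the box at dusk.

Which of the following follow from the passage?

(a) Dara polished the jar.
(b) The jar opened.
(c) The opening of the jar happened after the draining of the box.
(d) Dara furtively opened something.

(a) Not entailed — Dara polished the wall, not the jar; the jar belongs to the opening event.
(b) Entailed — 'Dara opened the jar' is causative; it entails the inchoative 'the jar opened'.
(c) Entailed — the narrative places the draining before the opening.
(d) Entailed — this follows by dropping conjuncts from the opening event's description.

(b), (c), (d)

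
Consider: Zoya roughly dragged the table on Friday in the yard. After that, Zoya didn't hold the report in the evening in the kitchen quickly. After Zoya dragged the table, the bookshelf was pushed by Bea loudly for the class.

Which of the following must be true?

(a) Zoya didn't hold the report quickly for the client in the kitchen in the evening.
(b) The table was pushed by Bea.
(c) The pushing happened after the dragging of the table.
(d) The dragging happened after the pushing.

(a) Entailed — under negation, adding a further restriction is entailed: if no such holding event occurred, none occurred for the client either.
(b) Not entailed — Bea pushed the bookshelf, not the table; the table belongs to the dragging event.
(c) Entailed — the narrative places the dragging before the pushing.
(d) Not entailed — the narrative places the dragging before the pushing, not after.

(a), (c)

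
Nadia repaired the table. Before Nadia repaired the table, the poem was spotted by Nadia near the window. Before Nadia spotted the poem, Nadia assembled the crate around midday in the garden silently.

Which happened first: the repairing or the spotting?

The connectives place the spotting before the repairing.

the spotting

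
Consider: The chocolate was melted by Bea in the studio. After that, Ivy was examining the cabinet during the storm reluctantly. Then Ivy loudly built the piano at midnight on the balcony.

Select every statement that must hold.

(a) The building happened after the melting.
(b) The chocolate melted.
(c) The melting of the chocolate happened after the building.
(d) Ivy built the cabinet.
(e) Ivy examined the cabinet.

(a), (b), (e)

(a) Entailed — the narrative places the melting before the building.
(b) Entailed — 'Bea melted the chocolate' is causative; it entails the inchoative 'the chocolate melted'.
(c) Not entailed — the narrative places the melting before the building, not after.
(d) Not entailed — Ivy built the piano, not the cabinet; the cabinet belongs to the examining event.
(e) Entailed — 'examine' is an activity; 'was examining' entails that some examining happened, so 'examined' holds.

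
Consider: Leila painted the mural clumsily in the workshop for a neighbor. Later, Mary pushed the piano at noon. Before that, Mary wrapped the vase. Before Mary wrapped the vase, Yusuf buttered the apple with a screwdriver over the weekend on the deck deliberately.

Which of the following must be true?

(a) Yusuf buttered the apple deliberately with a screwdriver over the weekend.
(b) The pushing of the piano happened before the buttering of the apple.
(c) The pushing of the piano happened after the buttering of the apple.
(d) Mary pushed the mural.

(a) Entailed — this follows by dropping conjuncts from the buttering event's description.
(b) Not entailed — the narrative places the buttering before the pushing, not after.
(c) Entailed — the narrative places the buttering before the pushing.
(d) Not entailed — Mary pushed the piano, not the mural; the mural belongs to the painting event.

(a), (c)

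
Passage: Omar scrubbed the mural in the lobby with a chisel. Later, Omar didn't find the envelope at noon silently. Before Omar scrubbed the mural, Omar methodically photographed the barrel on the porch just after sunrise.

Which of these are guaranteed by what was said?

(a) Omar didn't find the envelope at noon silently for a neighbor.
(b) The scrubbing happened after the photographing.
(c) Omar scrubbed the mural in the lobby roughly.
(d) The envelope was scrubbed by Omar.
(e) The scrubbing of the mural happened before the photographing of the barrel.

(a) Entailed — under negation, adding a further restriction is entailed: if no such finding event occurred, none occurred for a neighbor either.
(b) Entailed — the narrative places the photographing before the scrubbing.
(c) Not entailed — 'roughly' adds information not in the original event.
(d) Not entailed — Omar scrubbed the mural, not the envelope; the envelope belongs to the finding event.
(e) Not entailed — the narrative places the photographing before the scrubbing, not after.

(a), (b)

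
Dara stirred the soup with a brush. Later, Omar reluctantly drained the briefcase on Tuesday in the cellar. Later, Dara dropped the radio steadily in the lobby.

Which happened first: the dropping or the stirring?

the stirring

The connectives place the stirring before the dropping.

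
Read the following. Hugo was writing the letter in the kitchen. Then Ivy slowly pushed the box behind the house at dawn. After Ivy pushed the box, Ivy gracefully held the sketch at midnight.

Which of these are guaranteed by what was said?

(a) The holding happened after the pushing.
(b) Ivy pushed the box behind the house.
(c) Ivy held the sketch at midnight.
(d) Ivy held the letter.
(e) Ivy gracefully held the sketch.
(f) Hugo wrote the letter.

(a), (b), (c), (e)

(a) Entailed — the narrative places the pushing before the holding.
(b) Entailed — dropping 'slowly', 'at dawn' leaves a sub-description the original still satisfies.
(c) Entailed — this follows by dropping conjuncts from the holding event's description.
(d) Not entailed — Ivy held the sketch, not the letter; the letter belongs to the writing event.
(e) Entailed — this follows by dropping conjuncts from the holding event's description.
(f) Not entailed — 'was writing' is progressive on an accomplishment; it does not entail the completed 'wrote'.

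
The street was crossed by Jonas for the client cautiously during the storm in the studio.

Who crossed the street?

Jonas

'Jonas' marks the agent of the crossing event.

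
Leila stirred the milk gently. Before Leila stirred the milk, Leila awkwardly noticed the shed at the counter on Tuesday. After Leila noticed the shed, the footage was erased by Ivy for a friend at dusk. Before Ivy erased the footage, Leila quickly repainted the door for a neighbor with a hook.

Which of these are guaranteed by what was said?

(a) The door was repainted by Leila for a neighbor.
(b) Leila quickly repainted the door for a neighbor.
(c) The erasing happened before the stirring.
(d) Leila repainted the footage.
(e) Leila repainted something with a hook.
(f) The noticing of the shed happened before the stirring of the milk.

(a), (b), (e), (f)

(a) Entailed — the original entails any weakening of itself; this just drops 'quickly', 'with a hook'.
(b) Entailed — this follows by dropping conjuncts from the repainting event's description.
(c) Not entailed — the narrative doesn't order the erasing relative to the stirring.
(d) Not entailed — Leila repainted the door, not the footage; the footage belongs to the erasing event.
(e) Entailed — every conjunct here is already in the original repainting event.
(f) Entailed — the narrative places the noticing before the stirring.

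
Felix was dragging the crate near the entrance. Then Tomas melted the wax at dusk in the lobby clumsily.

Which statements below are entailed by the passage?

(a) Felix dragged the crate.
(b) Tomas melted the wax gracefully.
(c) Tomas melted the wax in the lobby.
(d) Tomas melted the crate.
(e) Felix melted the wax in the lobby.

(a), (c)

(a) Entailed — 'drag' is an activity; 'was dragging' entails that some dragging happened, so 'dragged' holds.
(b) Not entailed — 'gracefully' adds a manner not in (and inconsistent with) the original.
(c) Entailed — the original entails any weakening of itself; this just drops 'clumsily', 'at dusk'.
(d) Not entailed — Tomas melted the wax, not the crate; the crate belongs to the dragging event.
(e) Not entailed — the passage has Tomas melting the wax, not Felix.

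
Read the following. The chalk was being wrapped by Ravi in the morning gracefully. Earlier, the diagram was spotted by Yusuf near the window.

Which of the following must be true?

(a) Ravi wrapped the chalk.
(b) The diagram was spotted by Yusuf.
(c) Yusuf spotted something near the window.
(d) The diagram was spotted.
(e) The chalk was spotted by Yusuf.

(b), (c), (d)

(a) Not entailed — 'was wrapping' is progressive on an accomplishment; it does not entail the completed 'wrapped'.
(b) Entailed — every conjunct here is already in the original spotting event.
(c) Entailed — the original entails any weakening of itself; this just generalizes the patient.
(d) Entailed — this follows by dropping conjuncts from the spotting event's description.
(e) Not entailed — Yusuf spotted the diagram, not the chalk; the chalk belongs to the wrapping event.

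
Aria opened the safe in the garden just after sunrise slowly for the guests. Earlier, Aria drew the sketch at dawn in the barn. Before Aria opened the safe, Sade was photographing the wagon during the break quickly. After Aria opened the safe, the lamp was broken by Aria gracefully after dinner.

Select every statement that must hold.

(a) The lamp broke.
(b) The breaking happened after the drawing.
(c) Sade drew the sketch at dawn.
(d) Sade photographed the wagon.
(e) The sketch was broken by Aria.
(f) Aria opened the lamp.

(a) Entailed — 'Aria broke the lamp' is causative; it entails the inchoative 'the lamp broke'.
(b) Entailed — the narrative places the drawing before the breaking.
(c) Not entailed — the passage has Aria drawing the sketch, not Sade.
(d) Not entailed — 'was photographing' is progressive on an accomplishment; it does not entail the completed 'photographed'.
(e) Not entailed — Aria broke the lamp, not the sketch; the sketch belongs to the drawing event.
(f) Not entailed — Aria opened the safe, not the lamp; the lamp belongs to the breaking event.

(a), (b)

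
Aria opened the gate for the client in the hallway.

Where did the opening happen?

'in the hallway' marks the location of the opening event.

in the hallway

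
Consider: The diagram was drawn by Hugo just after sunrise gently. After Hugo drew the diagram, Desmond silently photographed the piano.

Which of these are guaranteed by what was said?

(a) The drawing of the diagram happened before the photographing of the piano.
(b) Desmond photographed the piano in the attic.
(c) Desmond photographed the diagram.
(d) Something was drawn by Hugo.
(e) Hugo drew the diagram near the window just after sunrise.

(a) Entailed — the narrative places the drawing before the photographing.
(b) Not entailed — 'in the attic' adds information not in the original event.
(c) Not entailed — Desmond photographed the piano, not the diagram; the diagram belongs to the drawing event.
(d) Entailed — the original entails any weakening of itself; this just drops 'gently', 'just after sunrise' and generalizes the patient.
(e) Not entailed — 'near the window' adds information not in the original event.

(a), (d)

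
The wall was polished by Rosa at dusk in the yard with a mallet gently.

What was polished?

the wall

'the wall' marks the patient of the polishing event.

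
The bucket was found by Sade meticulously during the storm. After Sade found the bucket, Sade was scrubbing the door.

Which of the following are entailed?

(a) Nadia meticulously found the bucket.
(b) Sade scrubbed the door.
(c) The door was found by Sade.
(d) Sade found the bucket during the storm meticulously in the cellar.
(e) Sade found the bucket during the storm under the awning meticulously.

(b)

(a) Not entailed — the passage has Sade finding the bucket, not Nadia.
(b) Entailed — 'scrub' is an activity; 'was scrubbing' entails that some scrubbing happened, so 'scrubbed' holds.
(c) Not entailed — Sade found the bucket, not the door; the door belongs to the scrubbing event.
(d) Not entailed — 'in the cellar' adds information not in the original event.
(e) Not entailed — 'under the awning' adds information not in the original event.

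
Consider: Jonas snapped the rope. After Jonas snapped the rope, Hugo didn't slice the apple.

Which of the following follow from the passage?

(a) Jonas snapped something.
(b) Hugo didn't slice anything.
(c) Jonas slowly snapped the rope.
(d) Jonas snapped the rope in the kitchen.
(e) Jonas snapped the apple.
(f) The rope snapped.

(a), (f)

(a) Entailed — the original entails any weakening of itself; this just generalizes the patient.
(b) Not entailed — the original only denies this specific event; Hugo may have sliced something else.
(c) Not entailed — 'slowly' adds information not in the original event.
(d) Not entailed — 'in the kitchen' adds information not in the original event.
(e) Not entailed — Jonas snapped the rope, not the apple; the apple belongs to the slicing event.
(f) Entailed — 'Jonas snapped the rope' is causative; it entails the inchoative 'the rope snapped'.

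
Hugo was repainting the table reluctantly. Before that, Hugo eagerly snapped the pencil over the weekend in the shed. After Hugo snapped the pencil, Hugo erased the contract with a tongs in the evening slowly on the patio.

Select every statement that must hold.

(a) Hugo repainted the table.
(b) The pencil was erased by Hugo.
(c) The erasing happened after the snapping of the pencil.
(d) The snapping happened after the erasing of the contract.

(c)

(a) Not entailed — 'was repainting' is progressive on an accomplishment; it does not entail the completed 'repainted'.
(b) Not entailed — Hugo erased the contract, not the pencil; the pencil belongs to the snapping event.
(c) Entailed — the narrative places the snapping before the erasing.
(d) Not entailed — the narrative places the snapping before the erasing, not after.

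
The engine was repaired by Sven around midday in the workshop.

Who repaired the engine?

Sven

'Sven' marks the agent of the repairing event.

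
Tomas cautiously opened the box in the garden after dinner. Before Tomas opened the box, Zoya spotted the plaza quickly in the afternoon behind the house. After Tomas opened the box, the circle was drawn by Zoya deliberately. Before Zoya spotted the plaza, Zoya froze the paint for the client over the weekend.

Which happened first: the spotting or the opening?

The connectives place the spotting before the opening.

the spotting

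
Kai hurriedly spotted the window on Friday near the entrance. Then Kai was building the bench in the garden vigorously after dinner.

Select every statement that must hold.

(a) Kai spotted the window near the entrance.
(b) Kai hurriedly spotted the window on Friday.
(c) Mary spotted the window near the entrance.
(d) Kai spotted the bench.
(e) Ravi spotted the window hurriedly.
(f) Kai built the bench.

(a) Entailed — every conjunct here is already in the original spotting event.
(b) Entailed — dropping 'near the entrance' leaves a sub-description the original still satisfies.
(c) Not entailed — the passage has Kai spotting the window, not Mary.
(d) Not entailed — Kai spotted the window, not the bench; the bench belongs to the building event.
(e) Not entailed — the passage has Kai spotting the window, not Ravi.
(f) Not entailed — 'was building' is progressive on an accomplishment; it does not entail the completed 'built'.

(a), (b)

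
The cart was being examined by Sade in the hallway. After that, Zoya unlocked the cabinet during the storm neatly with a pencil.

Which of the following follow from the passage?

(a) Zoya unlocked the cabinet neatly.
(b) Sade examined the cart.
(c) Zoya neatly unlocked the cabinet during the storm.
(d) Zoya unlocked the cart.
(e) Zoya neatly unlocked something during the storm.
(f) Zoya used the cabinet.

(a), (b), (c), (e)

(a) Entailed — this follows by dropping conjuncts from the unlocking event's description.
(b) Entailed — 'examine' is an activity; 'was examining' entails that some examining happened, so 'examined' holds.
(c) Entailed — dropping 'with a pencil' leaves a sub-description the original still satisfies.
(d) Not entailed — Zoya unlocked the cabinet, not the cart; the cart belongs to the examining event.
(e) Entailed — this follows by dropping conjuncts from the unlocking event's description.
(f) Not entailed — the cabinet is the patient, not an instrument — Zoya used a pencil.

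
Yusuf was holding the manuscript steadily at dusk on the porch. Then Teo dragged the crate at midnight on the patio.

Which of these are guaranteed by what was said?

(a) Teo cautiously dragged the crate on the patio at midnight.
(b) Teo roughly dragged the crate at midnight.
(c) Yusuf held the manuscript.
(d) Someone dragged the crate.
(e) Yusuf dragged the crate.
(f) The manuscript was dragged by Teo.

(c), (d)

(a) Not entailed — 'cautiously' adds information not in the original event.
(b) Not entailed — 'roughly' adds information not in the original event.
(c) Entailed — 'hold' is an activity; 'was holding' entails that some holding happened, so 'held' holds.
(d) Entailed — this follows by dropping conjuncts from the dragging event's description.
(e) Not entailed — the passage has Teo dragging the crate, not Yusuf.
(f) Not entailed — Teo dragged the crate, not the manuscript; the manuscript belongs to the holding event.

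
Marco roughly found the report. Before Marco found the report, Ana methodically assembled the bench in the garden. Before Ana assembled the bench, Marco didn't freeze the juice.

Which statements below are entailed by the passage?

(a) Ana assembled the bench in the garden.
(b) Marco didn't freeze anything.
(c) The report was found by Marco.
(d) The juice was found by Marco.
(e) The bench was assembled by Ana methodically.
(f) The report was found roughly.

(a) Entailed — the original entails any weakening of itself; this just drops 'methodically'.
(b) Not entailed — the original only denies this specific event; Marco may have frozen something else.
(c) Entailed — dropping 'roughly' leaves a sub-description the original still satisfies.
(d) Not entailed — Marco found the report, not the juice; the juice belongs to the freezing event.
(e) Entailed — every conjunct here is already in the original assembling event.
(f) Entailed — every conjunct here is already in the original finding event.

(a), (c), (e), (f)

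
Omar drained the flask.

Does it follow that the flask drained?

yes

'Omar drained the flask' is the causative; it entails the inchoative 'the flask drained'.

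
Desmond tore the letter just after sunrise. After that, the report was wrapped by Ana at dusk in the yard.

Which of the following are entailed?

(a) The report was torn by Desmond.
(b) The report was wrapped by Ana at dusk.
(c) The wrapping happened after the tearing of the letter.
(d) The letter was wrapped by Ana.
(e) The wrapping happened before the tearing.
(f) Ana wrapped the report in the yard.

(a) Not entailed — Desmond tore the letter, not the report; the report belongs to the wrapping event.
(b) Entailed — every conjunct here is already in the original wrapping event.
(c) Entailed — the narrative places the tearing before the wrapping.
(d) Not entailed — Ana wrapped the report, not the letter; the letter belongs to the tearing event.
(e) Not entailed — the narrative places the tearing before the wrapping, not after.
(f) Entailed — this follows by dropping conjuncts from the wrapping event's description.

(b), (c), (f)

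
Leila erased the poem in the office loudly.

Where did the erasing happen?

'in the office' marks the location of the erasing event.

in the office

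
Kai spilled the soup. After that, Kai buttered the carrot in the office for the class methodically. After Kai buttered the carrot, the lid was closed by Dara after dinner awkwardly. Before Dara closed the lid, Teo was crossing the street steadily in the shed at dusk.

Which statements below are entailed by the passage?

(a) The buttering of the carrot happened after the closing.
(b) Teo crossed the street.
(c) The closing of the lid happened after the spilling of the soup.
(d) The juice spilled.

(c)

(a) Not entailed — the narrative places the buttering before the closing, not after.
(b) Not entailed — 'was crossing' is progressive on an accomplishment; it does not entail the completed 'crossed'.
(c) Entailed — the narrative places the spilling before the closing.
(d) Not entailed — the soup is what spilled, not the juice.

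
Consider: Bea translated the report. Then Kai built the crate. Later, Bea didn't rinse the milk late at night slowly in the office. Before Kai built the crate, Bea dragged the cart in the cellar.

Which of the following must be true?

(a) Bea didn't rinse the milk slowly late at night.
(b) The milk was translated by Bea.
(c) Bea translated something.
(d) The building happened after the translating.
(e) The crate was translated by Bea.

(c), (d)

(a) Not entailed — dropping 'in the office' under negation is not valid — the original leaves open that Bea rinsed the milk some other way.
(b) Not entailed — Bea translated the report, not the milk; the milk belongs to the rinsing event.
(c) Entailed — this follows by dropping conjuncts from the translating event's description.
(d) Entailed — the narrative places the translating before the building.
(e) Not entailed — Bea translated the report, not the crate; the crate belongs to the building event.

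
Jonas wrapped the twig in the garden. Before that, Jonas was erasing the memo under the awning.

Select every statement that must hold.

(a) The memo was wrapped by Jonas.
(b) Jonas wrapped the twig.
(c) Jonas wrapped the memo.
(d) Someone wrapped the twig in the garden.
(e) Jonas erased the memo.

(a) Not entailed — Jonas wrapped the twig, not the memo; the memo belongs to the erasing event.
(b) Entailed — this follows by dropping conjuncts from the wrapping event's description.
(c) Not entailed — Jonas wrapped the twig, not the memo; the memo belongs to the erasing event.
(d) Entailed — the original entails any weakening of itself; this just generalizes the agent.
(e) Not entailed — 'was erasing' is progressive on an accomplishment; it does not entail the completed 'erased'.

(b), (d)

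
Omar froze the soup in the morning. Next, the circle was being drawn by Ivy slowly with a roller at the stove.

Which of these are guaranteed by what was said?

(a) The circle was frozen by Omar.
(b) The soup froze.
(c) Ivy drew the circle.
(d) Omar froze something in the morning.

(b), (d)

(a) Not entailed — Omar froze the soup, not the circle; the circle belongs to the drawing event.
(b) Entailed — 'Omar froze the soup' is causative; it entails the inchoative 'the soup froze'.
(c) Not entailed — 'was drawing' is progressive on an accomplishment; it does not entail the completed 'drew'.
(d) Entailed — this follows by dropping conjuncts from the freezing event's description.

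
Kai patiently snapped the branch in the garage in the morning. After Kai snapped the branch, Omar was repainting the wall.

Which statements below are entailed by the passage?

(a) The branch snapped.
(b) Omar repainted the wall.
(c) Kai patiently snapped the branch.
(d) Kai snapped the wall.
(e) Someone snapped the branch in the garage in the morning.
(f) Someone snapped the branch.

(a), (c), (e), (f)

(a) Entailed — 'Kai snapped the branch' is causative; it entails the inchoative 'the branch snapped'.
(b) Not entailed — 'was repainting' is progressive on an accomplishment; it does not entail the completed 'repainted'.
(c) Entailed — the original entails any weakening of itself; this just drops 'in the morning', 'in the garage'.
(d) Not entailed — Kai snapped the branch, not the wall; the wall belongs to the repainting event.
(e) Entailed — the original entails any weakening of itself; this just drops 'patiently' and generalizes the agent.
(f) Entailed — this follows by dropping conjuncts from the snapping event's description.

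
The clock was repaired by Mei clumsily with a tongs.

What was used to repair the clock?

a tongs

'with a tongs' marks the instrument of the repairing event.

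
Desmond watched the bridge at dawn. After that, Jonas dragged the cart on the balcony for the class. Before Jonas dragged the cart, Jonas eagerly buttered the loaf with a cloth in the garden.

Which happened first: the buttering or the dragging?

the buttering

The connectives place the buttering before the dragging.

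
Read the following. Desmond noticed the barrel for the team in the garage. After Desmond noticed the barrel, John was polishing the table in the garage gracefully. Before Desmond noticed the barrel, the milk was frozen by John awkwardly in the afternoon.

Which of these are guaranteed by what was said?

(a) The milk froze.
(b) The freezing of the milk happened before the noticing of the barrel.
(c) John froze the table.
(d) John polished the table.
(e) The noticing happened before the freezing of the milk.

(a) Entailed — 'John froze the milk' is causative; it entails the inchoative 'the milk froze'.
(b) Entailed — the narrative places the freezing before the noticing.
(c) Not entailed — John froze the milk, not the table; the table belongs to the polishing event.
(d) Entailed — 'polish' is an activity; 'was polishing' entails that some polishing happened, so 'polished' holds.
(e) Not entailed — the narrative places the freezing before the noticing, not after.

(a), (b), (d)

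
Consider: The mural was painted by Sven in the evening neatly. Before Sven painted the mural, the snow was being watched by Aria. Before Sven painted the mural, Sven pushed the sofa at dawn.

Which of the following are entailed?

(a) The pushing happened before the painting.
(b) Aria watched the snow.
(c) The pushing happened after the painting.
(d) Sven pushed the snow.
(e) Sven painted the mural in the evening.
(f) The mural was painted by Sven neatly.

(a) Entailed — the narrative places the pushing before the painting.
(b) Entailed — 'watch' is an activity; 'was watching' entails that some watching happened, so 'watched' holds.
(c) Not entailed — the narrative places the pushing before the painting, not after.
(d) Not entailed — Sven pushed the sofa, not the snow; the snow belongs to the watching event.
(e) Entailed — every conjunct here is already in the original painting event.
(f) Entailed — every conjunct here is already in the original painting event.

(a), (b), (e), (f)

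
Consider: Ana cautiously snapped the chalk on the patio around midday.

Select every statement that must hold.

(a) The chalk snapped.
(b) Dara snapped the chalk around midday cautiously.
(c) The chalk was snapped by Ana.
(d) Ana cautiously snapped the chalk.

(a) Entailed — 'Ana snapped the chalk' is causative; it entails the inchoative 'the chalk snapped'.
(b) Not entailed — the passage has Ana snapping the chalk, not Dara.
(c) Entailed — every conjunct here is already in the original snapping event.
(d) Entailed — the original entails any weakening of itself; this just drops 'around midday', 'on the patio'.

(a), (c), (d)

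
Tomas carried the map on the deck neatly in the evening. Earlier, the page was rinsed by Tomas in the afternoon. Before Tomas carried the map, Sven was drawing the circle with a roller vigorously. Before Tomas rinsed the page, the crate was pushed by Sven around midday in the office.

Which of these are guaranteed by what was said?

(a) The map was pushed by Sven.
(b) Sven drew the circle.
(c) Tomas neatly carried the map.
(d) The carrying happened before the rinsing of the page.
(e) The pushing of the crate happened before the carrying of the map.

(a) Not entailed — Sven pushed the crate, not the map; the map belongs to the carrying event.
(b) Not entailed — 'was drawing' is progressive on an accomplishment; it does not entail the completed 'drew'.
(c) Entailed — every conjunct here is already in the original carrying event.
(d) Not entailed — the narrative places the rinsing before the carrying, not after.
(e) Entailed — the narrative places the pushing before the carrying.

(c), (e)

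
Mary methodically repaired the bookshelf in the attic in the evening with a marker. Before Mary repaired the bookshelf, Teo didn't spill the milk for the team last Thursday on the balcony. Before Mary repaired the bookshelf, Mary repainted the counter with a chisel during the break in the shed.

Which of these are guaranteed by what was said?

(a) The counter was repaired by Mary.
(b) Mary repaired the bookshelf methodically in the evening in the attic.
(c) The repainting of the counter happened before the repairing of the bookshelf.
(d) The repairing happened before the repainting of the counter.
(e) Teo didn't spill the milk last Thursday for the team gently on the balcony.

(b), (c), (e)

(a) Not entailed — Mary repaired the bookshelf, not the counter; the counter belongs to the repainting event.
(b) Entailed — dropping 'with a marker' leaves a sub-description the original still satisfies.
(c) Entailed — the narrative places the repainting before the repairing.
(d) Not entailed — the narrative places the repainting before the repairing, not after.
(e) Entailed — under negation, adding a further restriction is entailed: if no such spilling event occurred, none occurred gently either.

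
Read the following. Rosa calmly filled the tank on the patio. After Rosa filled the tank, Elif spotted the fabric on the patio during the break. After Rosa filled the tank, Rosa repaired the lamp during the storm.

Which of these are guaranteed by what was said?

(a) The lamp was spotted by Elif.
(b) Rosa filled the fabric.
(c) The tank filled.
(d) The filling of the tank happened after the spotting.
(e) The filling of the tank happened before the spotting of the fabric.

(c), (e)

(a) Not entailed — Elif spotted the fabric, not the lamp; the lamp belongs to the repairing event.
(b) Not entailed — Rosa filled the tank, not the fabric; the fabric belongs to the spotting event.
(c) Entailed — 'Rosa filled the tank' is causative; it entails the inchoative 'the tank filled'.
(d) Not entailed — the narrative places the filling before the spotting, not after.
(e) Entailed — the narrative places the filling before the spotting.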